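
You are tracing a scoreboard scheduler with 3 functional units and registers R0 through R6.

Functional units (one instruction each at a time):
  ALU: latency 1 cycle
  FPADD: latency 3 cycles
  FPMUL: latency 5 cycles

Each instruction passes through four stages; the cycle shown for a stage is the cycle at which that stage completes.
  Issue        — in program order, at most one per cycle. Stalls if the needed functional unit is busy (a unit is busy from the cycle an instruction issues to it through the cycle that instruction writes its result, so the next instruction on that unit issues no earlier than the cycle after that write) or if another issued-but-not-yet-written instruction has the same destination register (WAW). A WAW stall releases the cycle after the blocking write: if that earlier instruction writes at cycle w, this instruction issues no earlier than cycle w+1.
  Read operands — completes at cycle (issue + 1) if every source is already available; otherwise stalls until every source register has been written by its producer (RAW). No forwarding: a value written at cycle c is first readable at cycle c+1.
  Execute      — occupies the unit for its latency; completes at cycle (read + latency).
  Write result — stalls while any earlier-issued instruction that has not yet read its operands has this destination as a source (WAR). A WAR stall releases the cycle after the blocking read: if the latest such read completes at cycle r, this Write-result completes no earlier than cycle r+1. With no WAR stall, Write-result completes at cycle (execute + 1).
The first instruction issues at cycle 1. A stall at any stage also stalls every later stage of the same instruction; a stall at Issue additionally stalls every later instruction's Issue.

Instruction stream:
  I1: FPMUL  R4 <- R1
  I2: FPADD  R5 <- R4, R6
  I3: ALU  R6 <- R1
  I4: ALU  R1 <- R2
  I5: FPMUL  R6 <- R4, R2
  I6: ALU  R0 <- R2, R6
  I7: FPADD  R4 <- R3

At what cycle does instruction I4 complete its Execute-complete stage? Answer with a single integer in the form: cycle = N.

cycle = 13

[1] I1 dispatched to FPMUL
[2] I1 operands ready, I2 dispatched to FPADD
[3] I3 dispatched to ALU
[4] I3 operands ready
[5] I3 complete
[7] I1 complete
[8] R4←I1
[9] I2 operands ready
[10] R6←I3
[11] I4 dispatched to ALU
[12] I2 complete, I4 operands ready, I5 dispatched to FPMUL
[13] R5←I2, I4 complete, I5 operands ready
[14] R1←I4
[15] I6 dispatched to ALU
[16] I7 dispatched to FPADD
[17] I7 operands ready
[18] I5 complete
[19] R6←I5
[20] I6 operands ready, I7 complete
[21] I6 complete, R4←I7
[22] R0←I6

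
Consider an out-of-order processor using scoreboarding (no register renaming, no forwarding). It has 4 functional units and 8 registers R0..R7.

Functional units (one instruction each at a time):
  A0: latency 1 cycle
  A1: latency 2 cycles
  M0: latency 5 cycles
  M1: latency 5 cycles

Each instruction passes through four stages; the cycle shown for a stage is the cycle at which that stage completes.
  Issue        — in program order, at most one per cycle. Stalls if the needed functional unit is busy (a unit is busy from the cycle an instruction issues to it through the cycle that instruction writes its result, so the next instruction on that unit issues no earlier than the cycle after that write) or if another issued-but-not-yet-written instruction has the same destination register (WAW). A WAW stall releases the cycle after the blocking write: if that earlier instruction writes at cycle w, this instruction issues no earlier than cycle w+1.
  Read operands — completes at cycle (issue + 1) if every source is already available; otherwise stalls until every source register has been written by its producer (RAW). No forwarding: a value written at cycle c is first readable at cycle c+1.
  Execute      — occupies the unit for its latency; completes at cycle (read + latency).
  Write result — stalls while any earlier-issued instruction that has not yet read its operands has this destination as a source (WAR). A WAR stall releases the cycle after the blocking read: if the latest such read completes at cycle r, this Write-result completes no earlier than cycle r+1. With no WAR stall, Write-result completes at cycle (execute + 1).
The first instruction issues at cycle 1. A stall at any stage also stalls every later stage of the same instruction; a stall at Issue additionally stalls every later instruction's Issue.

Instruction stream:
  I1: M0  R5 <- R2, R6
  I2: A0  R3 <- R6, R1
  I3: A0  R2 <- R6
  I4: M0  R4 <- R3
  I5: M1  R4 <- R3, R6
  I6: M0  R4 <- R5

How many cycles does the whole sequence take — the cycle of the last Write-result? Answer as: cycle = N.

  I1 | 1 | 2 | 7 | 8
  I2 | 2 | 3 | 4 | 5
  I3 | 6 | 7 | 8 | 9   struct: A0 busy until I2 writes@5
  I4 | 9 | 10 | 15 | 16   struct: M0 busy until I1 writes@8
  I5 | 17 | 18 | 23 | 24   WAW R4: wait I4 write@16
  I6 | 25 | 26 | 31 | 32   WAW R4: wait I5 write@24

cycle = 32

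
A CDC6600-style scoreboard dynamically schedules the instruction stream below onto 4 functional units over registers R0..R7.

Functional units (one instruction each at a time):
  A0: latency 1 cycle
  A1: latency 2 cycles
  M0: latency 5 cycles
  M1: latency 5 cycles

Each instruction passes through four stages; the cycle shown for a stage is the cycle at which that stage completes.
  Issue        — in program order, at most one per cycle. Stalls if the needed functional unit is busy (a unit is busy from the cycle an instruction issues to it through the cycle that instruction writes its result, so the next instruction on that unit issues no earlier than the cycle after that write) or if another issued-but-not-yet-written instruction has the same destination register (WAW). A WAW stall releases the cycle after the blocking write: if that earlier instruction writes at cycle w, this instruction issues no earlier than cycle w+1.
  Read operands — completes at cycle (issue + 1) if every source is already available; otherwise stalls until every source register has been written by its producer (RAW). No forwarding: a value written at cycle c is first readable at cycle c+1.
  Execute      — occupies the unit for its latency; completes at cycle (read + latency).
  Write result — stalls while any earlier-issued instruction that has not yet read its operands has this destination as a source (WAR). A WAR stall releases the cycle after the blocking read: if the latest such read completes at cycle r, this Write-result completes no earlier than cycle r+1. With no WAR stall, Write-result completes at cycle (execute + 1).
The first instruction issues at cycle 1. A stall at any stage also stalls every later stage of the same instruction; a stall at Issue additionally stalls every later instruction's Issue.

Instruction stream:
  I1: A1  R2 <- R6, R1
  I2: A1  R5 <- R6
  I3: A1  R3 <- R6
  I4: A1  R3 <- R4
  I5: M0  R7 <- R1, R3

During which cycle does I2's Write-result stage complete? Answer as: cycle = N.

cycle = 10

c1: I1 issues→A1
c2: I1 reads
c4: I1 exec-done
c5: I1 writes R2
c6: I2 issues→A1
c7: I2 reads
c9: I2 exec-done
c10: I2 writes R5
c11: I3 issues→A1
c12: I3 reads
c14: I3 exec-done
c15: I3 writes R3
c16: I4 issues→A1
c17: I4 reads · I5 issues→M0
c19: I4 exec-done
c20: I4 writes R3
c21: I5 reads
c26: I5 exec-done
c27: I5 writes R7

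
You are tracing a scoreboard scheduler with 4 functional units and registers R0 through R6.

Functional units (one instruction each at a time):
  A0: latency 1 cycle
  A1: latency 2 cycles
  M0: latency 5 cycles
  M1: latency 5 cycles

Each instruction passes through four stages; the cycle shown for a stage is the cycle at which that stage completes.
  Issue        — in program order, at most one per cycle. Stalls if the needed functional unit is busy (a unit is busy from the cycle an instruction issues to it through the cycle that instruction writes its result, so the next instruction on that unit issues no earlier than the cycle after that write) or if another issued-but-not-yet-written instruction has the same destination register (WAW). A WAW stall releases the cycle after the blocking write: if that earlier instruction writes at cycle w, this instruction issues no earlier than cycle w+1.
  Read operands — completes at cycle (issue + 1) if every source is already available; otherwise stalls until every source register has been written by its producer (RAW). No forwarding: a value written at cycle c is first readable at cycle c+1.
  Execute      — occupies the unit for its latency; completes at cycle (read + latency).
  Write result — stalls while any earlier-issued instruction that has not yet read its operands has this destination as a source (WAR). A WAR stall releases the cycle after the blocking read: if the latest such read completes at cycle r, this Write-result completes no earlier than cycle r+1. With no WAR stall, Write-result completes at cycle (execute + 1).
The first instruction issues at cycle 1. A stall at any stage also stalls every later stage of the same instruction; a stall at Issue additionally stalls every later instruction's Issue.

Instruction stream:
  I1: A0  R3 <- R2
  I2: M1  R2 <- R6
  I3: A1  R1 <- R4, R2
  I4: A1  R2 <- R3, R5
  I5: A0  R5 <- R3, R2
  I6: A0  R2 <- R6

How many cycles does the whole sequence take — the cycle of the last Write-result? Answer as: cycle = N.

cycle 1: I1 dispatched to A0
cycle 2: I1 operands ready, I2 dispatched to M1
cycle 3: I1 complete, I2 operands ready, I3 dispatched to A1
cycle 4: R3←I1
cycle 8: I2 complete
cycle 9: R2←I2
cycle 10: I3 operands ready
cycle 12: I3 complete
cycle 13: R1←I3
cycle 14: I4 dispatched to A1
cycle 15: I4 operands ready, I5 dispatched to A0
cycle 17: I4 complete
cycle 18: R2←I4
cycle 19: I5 operands ready
cycle 20: I5 complete
cycle 21: R5←I5
cycle 22: I6 dispatched to A0
cycle 23: I6 operands ready
cycle 24: I6 complete
cycle 25: R2←I6

cycle = 25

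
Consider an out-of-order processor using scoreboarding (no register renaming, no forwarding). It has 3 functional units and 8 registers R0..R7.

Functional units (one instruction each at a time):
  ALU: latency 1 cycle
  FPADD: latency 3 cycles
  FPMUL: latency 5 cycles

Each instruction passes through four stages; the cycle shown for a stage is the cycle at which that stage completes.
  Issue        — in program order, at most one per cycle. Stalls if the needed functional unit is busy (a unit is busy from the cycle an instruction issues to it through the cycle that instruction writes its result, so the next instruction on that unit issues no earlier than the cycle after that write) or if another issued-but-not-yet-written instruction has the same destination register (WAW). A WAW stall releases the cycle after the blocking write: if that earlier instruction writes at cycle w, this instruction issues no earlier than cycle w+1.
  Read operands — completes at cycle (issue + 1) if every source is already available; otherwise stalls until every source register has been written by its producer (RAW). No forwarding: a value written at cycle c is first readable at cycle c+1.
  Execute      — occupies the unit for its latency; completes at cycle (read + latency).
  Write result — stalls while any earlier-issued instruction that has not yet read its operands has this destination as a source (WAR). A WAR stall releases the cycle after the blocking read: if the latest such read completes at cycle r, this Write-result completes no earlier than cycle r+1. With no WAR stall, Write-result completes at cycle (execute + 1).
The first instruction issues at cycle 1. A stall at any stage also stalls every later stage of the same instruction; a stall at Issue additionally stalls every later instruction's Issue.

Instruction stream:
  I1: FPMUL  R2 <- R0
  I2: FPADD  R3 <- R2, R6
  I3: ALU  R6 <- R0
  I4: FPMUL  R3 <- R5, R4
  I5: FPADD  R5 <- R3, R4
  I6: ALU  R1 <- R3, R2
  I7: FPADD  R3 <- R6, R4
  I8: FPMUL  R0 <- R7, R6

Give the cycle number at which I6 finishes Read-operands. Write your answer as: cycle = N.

cycle = 22

I1  is:1  ro:2  ex:7  wr:8
I2  is:2  ro:9  ex:12  wr:13  — RAW R2: wait I1 write@8
I3  is:3  ro:4  ex:5  wr:10  — WAR R6: wait I2 read@9
I4  is:14  ro:15  ex:20  wr:21  — WAW R3: wait I2 write@13
I5  is:15  ro:22  ex:25  wr:26  — RAW R3: wait I4 write@21
I6  is:16  ro:22  ex:23  wr:24  — RAW R3: wait I4 write@21
I7  is:27  ro:28  ex:31  wr:32  — struct: FPADD busy until I5 writes@26
I8  is:28  ro:29  ex:34  wr:35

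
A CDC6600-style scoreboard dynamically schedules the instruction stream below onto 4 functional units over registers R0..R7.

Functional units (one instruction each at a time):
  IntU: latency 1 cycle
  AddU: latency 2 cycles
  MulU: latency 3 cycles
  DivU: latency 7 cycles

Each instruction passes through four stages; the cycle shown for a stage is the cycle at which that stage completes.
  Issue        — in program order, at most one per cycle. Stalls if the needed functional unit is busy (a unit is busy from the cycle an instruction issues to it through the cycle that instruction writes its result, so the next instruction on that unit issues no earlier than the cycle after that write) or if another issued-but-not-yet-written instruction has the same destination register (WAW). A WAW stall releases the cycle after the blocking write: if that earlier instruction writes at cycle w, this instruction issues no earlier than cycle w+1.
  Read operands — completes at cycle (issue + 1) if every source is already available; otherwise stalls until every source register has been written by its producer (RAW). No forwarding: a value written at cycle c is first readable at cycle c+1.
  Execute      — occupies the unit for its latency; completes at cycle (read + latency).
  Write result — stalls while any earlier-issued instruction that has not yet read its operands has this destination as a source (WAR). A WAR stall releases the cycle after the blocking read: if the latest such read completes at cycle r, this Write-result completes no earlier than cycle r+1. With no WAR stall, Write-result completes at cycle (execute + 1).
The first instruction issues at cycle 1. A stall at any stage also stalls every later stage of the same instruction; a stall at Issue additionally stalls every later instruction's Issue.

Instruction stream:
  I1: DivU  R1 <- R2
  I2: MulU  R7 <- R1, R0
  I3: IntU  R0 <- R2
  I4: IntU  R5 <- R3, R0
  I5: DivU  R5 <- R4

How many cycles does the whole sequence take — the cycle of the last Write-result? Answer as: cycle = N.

cycle = 26

I1 -> (1, 2, 9, 10)
I2 -> (2, 11, 14, 15)  // RAW R1: wait I1 write@10
I3 -> (3, 4, 5, 12)  // WAR R0: wait I2 read@11
I4 -> (13, 14, 15, 16)  // struct: IntU busy until I3 writes@12
I5 -> (17, 18, 25, 26)  // WAW R5: wait I4 write@16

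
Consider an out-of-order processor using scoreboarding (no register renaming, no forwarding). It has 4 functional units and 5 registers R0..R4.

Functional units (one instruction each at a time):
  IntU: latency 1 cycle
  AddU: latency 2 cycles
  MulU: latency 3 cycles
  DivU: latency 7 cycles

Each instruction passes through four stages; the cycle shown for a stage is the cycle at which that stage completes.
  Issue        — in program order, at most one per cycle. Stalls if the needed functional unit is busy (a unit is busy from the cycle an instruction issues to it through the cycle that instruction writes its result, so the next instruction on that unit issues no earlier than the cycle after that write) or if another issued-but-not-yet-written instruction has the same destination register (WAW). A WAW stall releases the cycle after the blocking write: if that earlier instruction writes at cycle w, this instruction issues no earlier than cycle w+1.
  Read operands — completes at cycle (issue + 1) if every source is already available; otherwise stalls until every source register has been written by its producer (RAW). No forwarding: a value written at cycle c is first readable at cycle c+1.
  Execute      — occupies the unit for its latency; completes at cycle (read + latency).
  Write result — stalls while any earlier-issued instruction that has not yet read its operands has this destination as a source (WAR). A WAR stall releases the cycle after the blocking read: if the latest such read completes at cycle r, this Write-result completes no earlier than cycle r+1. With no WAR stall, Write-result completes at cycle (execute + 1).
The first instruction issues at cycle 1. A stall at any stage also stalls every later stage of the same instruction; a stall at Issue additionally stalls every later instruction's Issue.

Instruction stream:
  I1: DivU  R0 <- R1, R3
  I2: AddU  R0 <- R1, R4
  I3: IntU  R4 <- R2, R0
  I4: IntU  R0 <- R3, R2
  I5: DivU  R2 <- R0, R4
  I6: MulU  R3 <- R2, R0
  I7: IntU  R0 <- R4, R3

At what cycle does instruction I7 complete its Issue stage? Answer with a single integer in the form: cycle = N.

cycle 1: I1→DivU
cycle 2: I1 RO
cycle 9: I1 EX
cycle 10: I1 WR R0
cycle 11: I2→AddU
cycle 12: I2 RO | I3→IntU
cycle 14: I2 EX
cycle 15: I2 WR R0
cycle 16: I3 RO
cycle 17: I3 EX
cycle 18: I3 WR R4
cycle 19: I4→IntU
cycle 20: I4 RO | I5→DivU
cycle 21: I4 EX | I6→MulU
cycle 22: I4 WR R0
cycle 23: I5 RO | I7→IntU
cycle 30: I5 EX
cycle 31: I5 WR R2
cycle 32: I6 RO
cycle 35: I6 EX
cycle 36: I6 WR R3
cycle 37: I7 RO
cycle 38: I7 EX
cycle 39: I7 WR R0

cycle = 23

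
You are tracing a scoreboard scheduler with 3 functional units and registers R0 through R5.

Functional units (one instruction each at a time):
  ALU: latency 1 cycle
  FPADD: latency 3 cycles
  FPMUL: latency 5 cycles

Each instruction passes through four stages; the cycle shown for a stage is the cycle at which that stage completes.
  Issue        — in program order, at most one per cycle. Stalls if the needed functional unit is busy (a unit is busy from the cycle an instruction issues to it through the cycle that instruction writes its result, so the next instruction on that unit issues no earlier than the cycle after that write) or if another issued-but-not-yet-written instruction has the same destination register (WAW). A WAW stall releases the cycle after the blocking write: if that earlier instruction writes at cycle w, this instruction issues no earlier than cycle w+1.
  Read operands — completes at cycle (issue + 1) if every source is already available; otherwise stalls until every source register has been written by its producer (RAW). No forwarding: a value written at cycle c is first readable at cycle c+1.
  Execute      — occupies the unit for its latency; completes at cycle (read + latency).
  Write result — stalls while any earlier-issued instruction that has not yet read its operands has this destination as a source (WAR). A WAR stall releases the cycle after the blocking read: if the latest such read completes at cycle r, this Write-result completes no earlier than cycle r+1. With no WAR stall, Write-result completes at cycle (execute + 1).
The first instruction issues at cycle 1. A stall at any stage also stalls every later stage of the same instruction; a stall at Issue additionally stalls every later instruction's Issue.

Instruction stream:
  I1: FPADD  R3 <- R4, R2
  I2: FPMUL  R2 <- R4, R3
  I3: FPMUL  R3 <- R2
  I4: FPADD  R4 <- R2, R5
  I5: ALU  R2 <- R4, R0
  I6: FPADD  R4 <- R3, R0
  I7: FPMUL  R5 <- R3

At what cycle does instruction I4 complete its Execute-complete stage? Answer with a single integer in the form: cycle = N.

cycle = 19

I1: IS=1 RO=2 EX=5 WR=6
I2: IS=2 RO=7 EX=12 WR=13  [RAW R3: wait I1 write@6]
I3: IS=14 RO=15 EX=20 WR=21  [struct: FPMUL busy until I2 writes@13]
I4: IS=15 RO=16 EX=19 WR=20
I5: IS=16 RO=21 EX=22 WR=23  [RAW R4: wait I4 write@20]
I6: IS=21 RO=22 EX=25 WR=26  [struct: FPADD busy until I4 writes@20]
I7: IS=22 RO=23 EX=28 WR=29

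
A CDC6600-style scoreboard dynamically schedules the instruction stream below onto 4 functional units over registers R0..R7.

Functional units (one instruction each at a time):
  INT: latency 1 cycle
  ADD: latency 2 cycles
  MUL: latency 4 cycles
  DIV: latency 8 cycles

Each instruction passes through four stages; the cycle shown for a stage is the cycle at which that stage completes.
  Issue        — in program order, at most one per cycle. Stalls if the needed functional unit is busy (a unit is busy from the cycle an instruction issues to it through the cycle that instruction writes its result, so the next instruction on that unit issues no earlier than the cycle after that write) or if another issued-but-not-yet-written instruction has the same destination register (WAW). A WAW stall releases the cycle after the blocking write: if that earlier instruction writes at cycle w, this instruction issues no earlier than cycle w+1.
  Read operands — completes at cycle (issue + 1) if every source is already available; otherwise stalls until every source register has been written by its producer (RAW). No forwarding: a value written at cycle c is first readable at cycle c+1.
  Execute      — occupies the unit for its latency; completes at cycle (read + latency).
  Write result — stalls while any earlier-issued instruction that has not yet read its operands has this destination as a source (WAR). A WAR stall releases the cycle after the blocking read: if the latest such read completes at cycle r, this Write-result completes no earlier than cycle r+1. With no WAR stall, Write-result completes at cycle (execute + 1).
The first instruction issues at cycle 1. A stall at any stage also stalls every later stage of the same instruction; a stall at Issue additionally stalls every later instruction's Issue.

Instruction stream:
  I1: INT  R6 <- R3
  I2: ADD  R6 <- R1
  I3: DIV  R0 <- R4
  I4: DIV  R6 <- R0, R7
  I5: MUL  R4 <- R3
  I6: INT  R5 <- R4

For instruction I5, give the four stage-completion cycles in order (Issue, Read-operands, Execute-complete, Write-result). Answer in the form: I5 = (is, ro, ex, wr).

I5 = (18, 19, 23, 24)

c1: I1 dispatched to INT
c2: I1 operands ready
c3: I1 complete
c4: R6←I1
c5: I2 dispatched to ADD
c6: I2 operands ready; I3 dispatched to DIV
c7: I3 operands ready
c8: I2 complete
c9: R6←I2
c15: I3 complete
c16: R0←I3
c17: I4 dispatched to DIV
c18: I4 operands ready; I5 dispatched to MUL
c19: I5 operands ready; I6 dispatched to INT
c23: I5 complete
c24: R4←I5
c25: I6 operands ready
c26: I4 complete; I6 complete
c27: R6←I4; R5←I6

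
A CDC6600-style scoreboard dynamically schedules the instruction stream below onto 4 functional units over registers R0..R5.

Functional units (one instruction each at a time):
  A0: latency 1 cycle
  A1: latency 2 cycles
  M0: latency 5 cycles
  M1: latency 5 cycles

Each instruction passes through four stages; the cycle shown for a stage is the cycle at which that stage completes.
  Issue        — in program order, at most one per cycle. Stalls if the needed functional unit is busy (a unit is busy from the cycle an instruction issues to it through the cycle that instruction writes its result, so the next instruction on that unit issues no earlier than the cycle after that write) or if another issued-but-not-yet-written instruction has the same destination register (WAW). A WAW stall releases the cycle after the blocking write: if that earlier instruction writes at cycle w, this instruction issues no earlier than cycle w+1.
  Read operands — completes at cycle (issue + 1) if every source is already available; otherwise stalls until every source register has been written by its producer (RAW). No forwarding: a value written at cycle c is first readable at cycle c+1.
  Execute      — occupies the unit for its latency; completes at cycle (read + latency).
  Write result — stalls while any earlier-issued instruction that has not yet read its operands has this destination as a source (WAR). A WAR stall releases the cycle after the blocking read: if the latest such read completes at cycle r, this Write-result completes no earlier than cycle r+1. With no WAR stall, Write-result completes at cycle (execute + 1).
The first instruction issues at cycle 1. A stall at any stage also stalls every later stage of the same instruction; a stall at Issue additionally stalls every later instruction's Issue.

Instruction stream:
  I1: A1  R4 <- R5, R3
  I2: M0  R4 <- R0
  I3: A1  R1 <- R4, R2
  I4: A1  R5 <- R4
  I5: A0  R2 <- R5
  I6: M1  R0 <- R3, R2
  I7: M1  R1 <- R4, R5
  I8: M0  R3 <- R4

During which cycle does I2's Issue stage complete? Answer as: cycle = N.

I1  is:1  ro:2  ex:4  wr:5
I2  is:6  ro:7  ex:12  wr:13  — WAW R4: wait I1 write@5
I3  is:7  ro:14  ex:16  wr:17  — RAW R4: wait I2 write@13
I4  is:18  ro:19  ex:21  wr:22  — struct: A1 busy until I3 writes@17
I5  is:19  ro:23  ex:24  wr:25  — RAW R5: wait I4 write@22
I6  is:20  ro:26  ex:31  wr:32  — RAW R2: wait I5 write@25
I7  is:33  ro:34  ex:39  wr:40  — struct: M1 busy until I6 writes@32
I8  is:34  ro:35  ex:40  wr:41

cycle = 6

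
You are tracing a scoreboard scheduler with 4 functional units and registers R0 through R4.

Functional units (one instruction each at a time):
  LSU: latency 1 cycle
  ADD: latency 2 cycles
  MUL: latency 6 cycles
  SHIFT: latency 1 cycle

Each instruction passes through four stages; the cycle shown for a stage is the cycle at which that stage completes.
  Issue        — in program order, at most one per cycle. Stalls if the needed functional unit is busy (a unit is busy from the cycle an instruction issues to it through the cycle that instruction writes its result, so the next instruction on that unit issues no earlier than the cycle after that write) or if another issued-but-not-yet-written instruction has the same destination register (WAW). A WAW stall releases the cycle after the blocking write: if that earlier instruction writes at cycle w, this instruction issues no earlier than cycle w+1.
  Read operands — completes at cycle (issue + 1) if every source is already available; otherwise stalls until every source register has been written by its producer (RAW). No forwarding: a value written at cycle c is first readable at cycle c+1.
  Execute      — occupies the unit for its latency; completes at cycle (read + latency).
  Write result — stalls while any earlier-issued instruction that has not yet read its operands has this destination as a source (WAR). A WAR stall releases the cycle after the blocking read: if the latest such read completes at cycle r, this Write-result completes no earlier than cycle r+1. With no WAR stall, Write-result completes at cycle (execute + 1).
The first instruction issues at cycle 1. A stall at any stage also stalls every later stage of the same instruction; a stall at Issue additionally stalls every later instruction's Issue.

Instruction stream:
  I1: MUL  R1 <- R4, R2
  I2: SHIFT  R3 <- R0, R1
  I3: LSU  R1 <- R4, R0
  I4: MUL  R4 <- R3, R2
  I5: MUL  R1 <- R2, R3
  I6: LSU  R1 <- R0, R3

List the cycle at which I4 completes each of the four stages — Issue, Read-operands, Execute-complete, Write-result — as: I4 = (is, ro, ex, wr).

1) issue 1, read 2, done 8, write 9
2) issue 2, read 10, done 11, write 12  <RAW R1: wait I1 write@9>
3) issue 10, read 11, done 12, write 13  <WAW R1: wait I1 write@9>
4) issue 11, read 13, done 19, write 20  <RAW R3: wait I2 write@12>
5) issue 21, read 22, done 28, write 29  <struct: MUL busy until I4 writes@20>
6) issue 30, read 31, done 32, write 33  <WAW R1: wait I5 write@29>

I4 = (11, 13, 19, 20)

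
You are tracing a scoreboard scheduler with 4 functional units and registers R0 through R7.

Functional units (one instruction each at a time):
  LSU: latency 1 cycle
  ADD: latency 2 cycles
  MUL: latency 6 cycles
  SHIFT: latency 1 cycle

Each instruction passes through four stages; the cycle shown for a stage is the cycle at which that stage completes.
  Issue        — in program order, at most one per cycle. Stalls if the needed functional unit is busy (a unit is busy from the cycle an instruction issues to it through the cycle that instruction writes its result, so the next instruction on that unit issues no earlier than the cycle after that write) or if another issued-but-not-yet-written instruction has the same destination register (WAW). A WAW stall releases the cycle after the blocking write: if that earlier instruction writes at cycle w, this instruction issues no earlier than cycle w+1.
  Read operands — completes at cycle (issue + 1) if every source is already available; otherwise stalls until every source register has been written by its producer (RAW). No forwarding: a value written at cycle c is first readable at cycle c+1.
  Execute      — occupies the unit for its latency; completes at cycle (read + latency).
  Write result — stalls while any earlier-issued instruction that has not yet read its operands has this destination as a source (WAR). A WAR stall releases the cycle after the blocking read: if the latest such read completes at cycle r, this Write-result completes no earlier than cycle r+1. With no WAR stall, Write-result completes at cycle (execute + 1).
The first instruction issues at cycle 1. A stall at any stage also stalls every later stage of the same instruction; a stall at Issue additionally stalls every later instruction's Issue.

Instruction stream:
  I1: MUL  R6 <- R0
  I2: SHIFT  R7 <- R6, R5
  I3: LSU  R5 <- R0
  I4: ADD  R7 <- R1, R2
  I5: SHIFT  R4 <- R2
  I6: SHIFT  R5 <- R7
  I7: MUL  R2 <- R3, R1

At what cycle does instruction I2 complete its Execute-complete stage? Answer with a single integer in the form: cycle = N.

cycle = 11

[I1] 1/2/8/9
[I2] 2/10/11/12  (RAW R6: wait I1 write@9)
[I3] 3/4/5/11  (WAR R5: wait I2 read@10)
[I4] 13/14/16/17  (WAW R7: wait I2 write@12)
[I5] 14/15/16/17
[I6] 18/19/20/21  (struct: SHIFT busy until I5 writes@17)
[I7] 19/20/26/27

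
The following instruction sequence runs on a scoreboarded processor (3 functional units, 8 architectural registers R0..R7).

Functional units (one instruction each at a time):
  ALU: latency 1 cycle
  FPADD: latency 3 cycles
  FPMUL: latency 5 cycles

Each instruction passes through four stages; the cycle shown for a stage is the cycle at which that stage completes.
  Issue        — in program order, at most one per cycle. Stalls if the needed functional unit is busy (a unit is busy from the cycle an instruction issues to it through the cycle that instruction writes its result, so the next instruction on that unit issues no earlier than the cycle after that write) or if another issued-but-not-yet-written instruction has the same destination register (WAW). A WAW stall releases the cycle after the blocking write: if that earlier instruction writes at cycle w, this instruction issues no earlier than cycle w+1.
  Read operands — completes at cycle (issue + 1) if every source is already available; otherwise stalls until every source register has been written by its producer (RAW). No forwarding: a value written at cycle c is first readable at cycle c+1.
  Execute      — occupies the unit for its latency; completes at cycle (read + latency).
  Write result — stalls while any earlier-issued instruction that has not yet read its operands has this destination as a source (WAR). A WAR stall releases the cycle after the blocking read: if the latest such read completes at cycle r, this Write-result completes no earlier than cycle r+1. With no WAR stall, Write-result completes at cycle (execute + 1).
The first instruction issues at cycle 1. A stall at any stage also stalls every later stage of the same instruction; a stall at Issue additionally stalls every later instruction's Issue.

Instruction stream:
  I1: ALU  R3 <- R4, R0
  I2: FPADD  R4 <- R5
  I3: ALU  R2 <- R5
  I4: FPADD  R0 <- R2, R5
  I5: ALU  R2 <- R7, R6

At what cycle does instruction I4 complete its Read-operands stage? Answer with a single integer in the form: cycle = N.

cycle = 9

I1: IS=1 RO=2 EX=3 WR=4
I2: IS=2 RO=3 EX=6 WR=7
I3: IS=5 RO=6 EX=7 WR=8  [struct: ALU busy until I1 writes@4]
I4: IS=8 RO=9 EX=12 WR=13  [struct: FPADD busy until I2 writes@7]
I5: IS=9 RO=10 EX=11 WR=12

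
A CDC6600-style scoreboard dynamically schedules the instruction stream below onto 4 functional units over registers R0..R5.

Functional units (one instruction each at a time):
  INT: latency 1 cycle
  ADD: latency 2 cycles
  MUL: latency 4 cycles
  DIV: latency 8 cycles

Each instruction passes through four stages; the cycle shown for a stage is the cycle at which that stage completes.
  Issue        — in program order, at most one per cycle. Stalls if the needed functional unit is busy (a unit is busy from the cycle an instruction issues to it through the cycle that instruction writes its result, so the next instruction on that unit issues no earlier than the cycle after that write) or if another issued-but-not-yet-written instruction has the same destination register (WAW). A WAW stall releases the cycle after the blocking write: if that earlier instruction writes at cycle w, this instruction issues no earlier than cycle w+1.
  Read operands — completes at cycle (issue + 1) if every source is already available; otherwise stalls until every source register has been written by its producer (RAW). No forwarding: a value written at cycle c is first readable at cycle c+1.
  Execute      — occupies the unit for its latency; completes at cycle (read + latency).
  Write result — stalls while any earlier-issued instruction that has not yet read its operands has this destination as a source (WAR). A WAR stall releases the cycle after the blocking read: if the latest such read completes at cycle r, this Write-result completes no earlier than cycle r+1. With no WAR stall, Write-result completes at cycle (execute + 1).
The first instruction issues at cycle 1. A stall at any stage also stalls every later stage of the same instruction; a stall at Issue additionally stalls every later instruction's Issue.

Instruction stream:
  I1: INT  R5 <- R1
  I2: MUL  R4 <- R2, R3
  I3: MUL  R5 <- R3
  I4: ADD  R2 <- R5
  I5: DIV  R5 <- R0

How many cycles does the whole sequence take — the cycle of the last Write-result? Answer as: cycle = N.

cycle = 26

I1  is:1  ro:2  ex:3  wr:4
I2  is:2  ro:3  ex:7  wr:8
I3  is:9  ro:10  ex:14  wr:15  — struct: MUL busy until I2 writes@8
I4  is:10  ro:16  ex:18  wr:19  — RAW R5: wait I3 write@15
I5  is:16  ro:17  ex:25  wr:26  — WAW R5: wait I3 write@15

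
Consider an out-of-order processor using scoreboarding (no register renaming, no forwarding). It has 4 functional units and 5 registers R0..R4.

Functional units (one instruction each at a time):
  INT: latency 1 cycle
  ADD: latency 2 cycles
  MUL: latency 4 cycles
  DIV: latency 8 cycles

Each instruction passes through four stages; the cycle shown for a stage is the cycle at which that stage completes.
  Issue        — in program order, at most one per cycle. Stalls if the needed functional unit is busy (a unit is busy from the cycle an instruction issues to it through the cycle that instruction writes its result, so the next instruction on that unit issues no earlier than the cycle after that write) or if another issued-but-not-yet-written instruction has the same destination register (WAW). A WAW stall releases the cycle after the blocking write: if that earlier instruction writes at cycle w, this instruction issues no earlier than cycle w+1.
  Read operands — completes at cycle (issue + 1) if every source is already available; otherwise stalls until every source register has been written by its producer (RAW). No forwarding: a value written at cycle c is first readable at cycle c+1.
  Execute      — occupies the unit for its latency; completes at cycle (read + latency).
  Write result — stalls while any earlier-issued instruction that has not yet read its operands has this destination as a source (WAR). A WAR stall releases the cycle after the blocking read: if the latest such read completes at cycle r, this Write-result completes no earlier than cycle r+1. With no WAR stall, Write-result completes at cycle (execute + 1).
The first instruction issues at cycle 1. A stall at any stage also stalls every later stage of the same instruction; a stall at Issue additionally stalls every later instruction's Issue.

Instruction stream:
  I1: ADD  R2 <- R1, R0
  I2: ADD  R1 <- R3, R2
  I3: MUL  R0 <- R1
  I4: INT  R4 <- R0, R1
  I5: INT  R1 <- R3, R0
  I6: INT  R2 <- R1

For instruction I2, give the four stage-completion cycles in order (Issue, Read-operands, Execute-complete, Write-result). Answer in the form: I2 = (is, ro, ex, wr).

cycle 1: I1 issues→ADD
cycle 2: I1 reads
cycle 4: I1 exec-done
cycle 5: I1 writes R2
cycle 6: I2 issues→ADD
cycle 7: I2 reads | I3 issues→MUL
cycle 8: I4 issues→INT
cycle 9: I2 exec-done
cycle 10: I2 writes R1
cycle 11: I3 reads
cycle 15: I3 exec-done
cycle 16: I3 writes R0
cycle 17: I4 reads
cycle 18: I4 exec-done
cycle 19: I4 writes R4
cycle 20: I5 issues→INT
cycle 21: I5 reads
cycle 22: I5 exec-done
cycle 23: I5 writes R1
cycle 24: I6 issues→INT
cycle 25: I6 reads
cycle 26: I6 exec-done
cycle 27: I6 writes R2

I2 = (6, 7, 9, 10)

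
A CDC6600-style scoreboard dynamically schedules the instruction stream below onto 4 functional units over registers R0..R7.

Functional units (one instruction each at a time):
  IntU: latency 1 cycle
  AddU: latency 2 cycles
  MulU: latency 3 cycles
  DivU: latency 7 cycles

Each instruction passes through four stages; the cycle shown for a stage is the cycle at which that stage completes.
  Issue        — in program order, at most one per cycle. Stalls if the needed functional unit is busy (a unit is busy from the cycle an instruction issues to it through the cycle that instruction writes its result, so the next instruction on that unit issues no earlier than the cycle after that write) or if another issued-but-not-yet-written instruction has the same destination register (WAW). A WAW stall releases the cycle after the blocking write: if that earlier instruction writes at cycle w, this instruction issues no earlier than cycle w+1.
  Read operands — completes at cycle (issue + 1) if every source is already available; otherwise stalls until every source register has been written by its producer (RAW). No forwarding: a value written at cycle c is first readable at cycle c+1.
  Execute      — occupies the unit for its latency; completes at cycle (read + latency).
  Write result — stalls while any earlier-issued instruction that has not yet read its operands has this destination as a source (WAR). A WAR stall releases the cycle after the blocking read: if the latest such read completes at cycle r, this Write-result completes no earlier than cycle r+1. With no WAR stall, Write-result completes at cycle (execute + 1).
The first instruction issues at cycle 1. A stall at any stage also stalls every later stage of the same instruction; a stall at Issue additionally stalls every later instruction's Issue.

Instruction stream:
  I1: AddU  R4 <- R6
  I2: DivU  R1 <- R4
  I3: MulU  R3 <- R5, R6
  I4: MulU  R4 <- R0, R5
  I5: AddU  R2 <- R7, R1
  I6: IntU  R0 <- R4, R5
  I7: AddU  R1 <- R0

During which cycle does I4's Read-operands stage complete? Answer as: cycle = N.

c1: I1 dispatched to AddU
c2: I1 operands ready · I2 dispatched to DivU
c3: I3 dispatched to MulU
c4: I1 complete · I3 operands ready
c5: R4←I1
c6: I2 operands ready
c7: I3 complete
c8: R3←I3
c9: I4 dispatched to MulU
c10: I4 operands ready · I5 dispatched to AddU
c11: I6 dispatched to IntU
c13: I2 complete · I4 complete
c14: R1←I2 · R4←I4
c15: I5 operands ready · I6 operands ready
c16: I6 complete
c17: I5 complete · R0←I6
c18: R2←I5
c19: I7 dispatched to AddU
c20: I7 operands ready
c22: I7 complete
c23: R1←I7

cycle = 10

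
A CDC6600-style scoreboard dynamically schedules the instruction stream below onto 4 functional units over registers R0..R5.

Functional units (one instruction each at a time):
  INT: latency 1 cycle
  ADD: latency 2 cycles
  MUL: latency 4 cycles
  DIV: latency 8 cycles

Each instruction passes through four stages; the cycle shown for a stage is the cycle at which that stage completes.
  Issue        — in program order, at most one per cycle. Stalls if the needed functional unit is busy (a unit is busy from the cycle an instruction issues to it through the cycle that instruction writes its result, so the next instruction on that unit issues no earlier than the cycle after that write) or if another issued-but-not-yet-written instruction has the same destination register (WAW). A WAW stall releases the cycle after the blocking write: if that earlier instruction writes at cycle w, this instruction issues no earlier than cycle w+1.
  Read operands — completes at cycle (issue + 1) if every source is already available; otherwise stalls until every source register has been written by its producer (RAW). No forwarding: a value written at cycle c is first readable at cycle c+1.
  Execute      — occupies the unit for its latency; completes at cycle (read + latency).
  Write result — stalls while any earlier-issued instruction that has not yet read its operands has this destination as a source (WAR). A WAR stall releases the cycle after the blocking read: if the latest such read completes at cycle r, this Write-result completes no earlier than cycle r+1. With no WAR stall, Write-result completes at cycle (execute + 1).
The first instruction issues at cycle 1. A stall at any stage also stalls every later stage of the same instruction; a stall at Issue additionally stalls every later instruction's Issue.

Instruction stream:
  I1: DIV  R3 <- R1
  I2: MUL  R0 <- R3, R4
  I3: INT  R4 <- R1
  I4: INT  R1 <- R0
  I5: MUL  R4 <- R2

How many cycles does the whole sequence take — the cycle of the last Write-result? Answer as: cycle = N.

t=1  I1 issues→DIV
t=2  I1 reads · I2 issues→MUL
t=3  I3 issues→INT
t=4  I3 reads
t=5  I3 exec-done
t=10  I1 exec-done
t=11  I1 writes R3
t=12  I2 reads
t=13  I3 writes R4
t=14  I4 issues→INT
t=16  I2 exec-done
t=17  I2 writes R0
t=18  I4 reads · I5 issues→MUL
t=19  I4 exec-done · I5 reads
t=20  I4 writes R1
t=23  I5 exec-done
t=24  I5 writes R4

cycle = 24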